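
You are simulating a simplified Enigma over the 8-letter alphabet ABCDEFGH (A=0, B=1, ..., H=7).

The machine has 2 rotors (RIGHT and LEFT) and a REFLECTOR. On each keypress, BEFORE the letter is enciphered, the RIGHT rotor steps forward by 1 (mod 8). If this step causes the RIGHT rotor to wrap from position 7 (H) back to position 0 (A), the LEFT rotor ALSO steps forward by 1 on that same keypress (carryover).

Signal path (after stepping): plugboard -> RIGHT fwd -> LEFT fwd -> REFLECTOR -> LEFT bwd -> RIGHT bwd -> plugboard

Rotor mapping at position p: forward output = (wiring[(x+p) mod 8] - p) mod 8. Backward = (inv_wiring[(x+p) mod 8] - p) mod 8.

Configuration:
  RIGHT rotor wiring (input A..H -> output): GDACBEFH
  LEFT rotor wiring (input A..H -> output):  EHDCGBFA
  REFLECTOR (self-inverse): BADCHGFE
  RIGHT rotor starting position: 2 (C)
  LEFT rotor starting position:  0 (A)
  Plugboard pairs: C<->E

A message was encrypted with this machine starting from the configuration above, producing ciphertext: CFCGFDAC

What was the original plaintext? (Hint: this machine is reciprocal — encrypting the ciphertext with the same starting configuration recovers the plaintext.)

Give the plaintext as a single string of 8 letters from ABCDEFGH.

Answer: BAHCCFFB

Derivation:
Char 1 ('C'): step: R->3, L=0; C->plug->E->R->E->L->G->refl->F->L'->G->R'->B->plug->B
Char 2 ('F'): step: R->4, L=0; F->plug->F->R->H->L->A->refl->B->L'->F->R'->A->plug->A
Char 3 ('C'): step: R->5, L=0; C->plug->E->R->G->L->F->refl->G->L'->E->R'->H->plug->H
Char 4 ('G'): step: R->6, L=0; G->plug->G->R->D->L->C->refl->D->L'->C->R'->E->plug->C
Char 5 ('F'): step: R->7, L=0; F->plug->F->R->C->L->D->refl->C->L'->D->R'->E->plug->C
Char 6 ('D'): step: R->0, L->1 (L advanced); D->plug->D->R->C->L->B->refl->A->L'->E->R'->F->plug->F
Char 7 ('A'): step: R->1, L=1; A->plug->A->R->C->L->B->refl->A->L'->E->R'->F->plug->F
Char 8 ('C'): step: R->2, L=1; C->plug->E->R->D->L->F->refl->G->L'->A->R'->B->plug->B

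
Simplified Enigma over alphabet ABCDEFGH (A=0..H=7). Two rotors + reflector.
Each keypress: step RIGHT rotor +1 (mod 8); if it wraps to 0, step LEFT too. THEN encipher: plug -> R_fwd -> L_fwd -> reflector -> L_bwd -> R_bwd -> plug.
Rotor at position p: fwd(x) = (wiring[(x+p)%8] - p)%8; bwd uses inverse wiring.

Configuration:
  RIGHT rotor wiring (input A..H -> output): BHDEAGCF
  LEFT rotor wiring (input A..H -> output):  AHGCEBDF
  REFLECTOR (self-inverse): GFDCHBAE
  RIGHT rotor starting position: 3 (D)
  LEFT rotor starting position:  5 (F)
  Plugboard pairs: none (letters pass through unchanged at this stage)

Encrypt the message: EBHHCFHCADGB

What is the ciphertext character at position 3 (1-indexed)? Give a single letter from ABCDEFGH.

Char 1 ('E'): step: R->4, L=5; E->plug->E->R->F->L->B->refl->F->L'->G->R'->C->plug->C
Char 2 ('B'): step: R->5, L=5; B->plug->B->R->F->L->B->refl->F->L'->G->R'->F->plug->F
Char 3 ('H'): step: R->6, L=5; H->plug->H->R->A->L->E->refl->H->L'->H->R'->B->plug->B

B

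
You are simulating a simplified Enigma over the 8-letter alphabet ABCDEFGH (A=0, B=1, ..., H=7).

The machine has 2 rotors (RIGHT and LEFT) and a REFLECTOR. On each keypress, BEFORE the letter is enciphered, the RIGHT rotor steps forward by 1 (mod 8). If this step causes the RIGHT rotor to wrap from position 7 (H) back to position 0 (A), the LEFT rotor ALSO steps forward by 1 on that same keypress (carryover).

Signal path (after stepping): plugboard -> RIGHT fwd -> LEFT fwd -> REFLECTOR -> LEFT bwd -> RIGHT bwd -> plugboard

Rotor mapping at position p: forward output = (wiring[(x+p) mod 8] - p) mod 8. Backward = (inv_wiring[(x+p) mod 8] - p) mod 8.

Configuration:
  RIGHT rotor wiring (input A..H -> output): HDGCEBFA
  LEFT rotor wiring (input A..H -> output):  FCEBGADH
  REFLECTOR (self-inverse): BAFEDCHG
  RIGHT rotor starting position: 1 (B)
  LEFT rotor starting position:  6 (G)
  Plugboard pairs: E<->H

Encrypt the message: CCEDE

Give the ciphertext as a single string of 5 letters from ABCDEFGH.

Char 1 ('C'): step: R->2, L=6; C->plug->C->R->C->L->H->refl->G->L'->E->R'->A->plug->A
Char 2 ('C'): step: R->3, L=6; C->plug->C->R->G->L->A->refl->B->L'->B->R'->B->plug->B
Char 3 ('E'): step: R->4, L=6; E->plug->H->R->G->L->A->refl->B->L'->B->R'->C->plug->C
Char 4 ('D'): step: R->5, L=6; D->plug->D->R->C->L->H->refl->G->L'->E->R'->A->plug->A
Char 5 ('E'): step: R->6, L=6; E->plug->H->R->D->L->E->refl->D->L'->F->R'->D->plug->D

Answer: ABCAD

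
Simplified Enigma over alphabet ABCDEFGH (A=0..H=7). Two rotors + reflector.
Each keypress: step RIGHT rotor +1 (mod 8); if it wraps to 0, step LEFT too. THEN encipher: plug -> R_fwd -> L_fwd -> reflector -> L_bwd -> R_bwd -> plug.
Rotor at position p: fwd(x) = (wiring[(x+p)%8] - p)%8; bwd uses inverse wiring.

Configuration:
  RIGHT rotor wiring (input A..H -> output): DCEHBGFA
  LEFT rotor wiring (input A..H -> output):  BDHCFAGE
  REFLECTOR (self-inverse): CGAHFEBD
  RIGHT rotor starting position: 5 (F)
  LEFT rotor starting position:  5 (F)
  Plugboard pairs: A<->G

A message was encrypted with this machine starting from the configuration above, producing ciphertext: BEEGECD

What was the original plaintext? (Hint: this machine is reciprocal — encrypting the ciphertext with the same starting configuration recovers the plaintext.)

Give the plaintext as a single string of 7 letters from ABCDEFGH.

Char 1 ('B'): step: R->6, L=5; B->plug->B->R->C->L->H->refl->D->L'->A->R'->H->plug->H
Char 2 ('E'): step: R->7, L=5; E->plug->E->R->A->L->D->refl->H->L'->C->R'->F->plug->F
Char 3 ('E'): step: R->0, L->6 (L advanced); E->plug->E->R->B->L->G->refl->B->L'->E->R'->C->plug->C
Char 4 ('G'): step: R->1, L=6; G->plug->A->R->B->L->G->refl->B->L'->E->R'->F->plug->F
Char 5 ('E'): step: R->2, L=6; E->plug->E->R->D->L->F->refl->E->L'->F->R'->B->plug->B
Char 6 ('C'): step: R->3, L=6; C->plug->C->R->D->L->F->refl->E->L'->F->R'->E->plug->E
Char 7 ('D'): step: R->4, L=6; D->plug->D->R->E->L->B->refl->G->L'->B->R'->C->plug->C

Answer: HFCFBEC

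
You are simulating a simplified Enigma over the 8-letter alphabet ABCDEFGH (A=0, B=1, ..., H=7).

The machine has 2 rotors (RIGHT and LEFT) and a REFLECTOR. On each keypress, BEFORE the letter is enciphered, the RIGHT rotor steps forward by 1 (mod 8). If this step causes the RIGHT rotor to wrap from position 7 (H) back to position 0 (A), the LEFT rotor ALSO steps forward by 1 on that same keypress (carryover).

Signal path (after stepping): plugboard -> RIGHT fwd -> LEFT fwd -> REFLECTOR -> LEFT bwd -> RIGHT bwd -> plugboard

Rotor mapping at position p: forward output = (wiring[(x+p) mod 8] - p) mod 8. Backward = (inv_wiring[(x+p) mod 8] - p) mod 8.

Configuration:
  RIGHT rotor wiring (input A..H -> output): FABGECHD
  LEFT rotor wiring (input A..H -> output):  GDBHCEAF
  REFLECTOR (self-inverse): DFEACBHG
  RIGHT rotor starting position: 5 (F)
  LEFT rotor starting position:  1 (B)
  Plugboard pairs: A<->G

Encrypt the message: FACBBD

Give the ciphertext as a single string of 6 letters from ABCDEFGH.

Char 1 ('F'): step: R->6, L=1; F->plug->F->R->A->L->C->refl->E->L'->G->R'->G->plug->A
Char 2 ('A'): step: R->7, L=1; A->plug->G->R->D->L->B->refl->F->L'->H->R'->E->plug->E
Char 3 ('C'): step: R->0, L->2 (L advanced); C->plug->C->R->B->L->F->refl->B->L'->H->R'->G->plug->A
Char 4 ('B'): step: R->1, L=2; B->plug->B->R->A->L->H->refl->G->L'->E->R'->H->plug->H
Char 5 ('B'): step: R->2, L=2; B->plug->B->R->E->L->G->refl->H->L'->A->R'->D->plug->D
Char 6 ('D'): step: R->3, L=2; D->plug->D->R->E->L->G->refl->H->L'->A->R'->E->plug->E

Answer: AEAHDE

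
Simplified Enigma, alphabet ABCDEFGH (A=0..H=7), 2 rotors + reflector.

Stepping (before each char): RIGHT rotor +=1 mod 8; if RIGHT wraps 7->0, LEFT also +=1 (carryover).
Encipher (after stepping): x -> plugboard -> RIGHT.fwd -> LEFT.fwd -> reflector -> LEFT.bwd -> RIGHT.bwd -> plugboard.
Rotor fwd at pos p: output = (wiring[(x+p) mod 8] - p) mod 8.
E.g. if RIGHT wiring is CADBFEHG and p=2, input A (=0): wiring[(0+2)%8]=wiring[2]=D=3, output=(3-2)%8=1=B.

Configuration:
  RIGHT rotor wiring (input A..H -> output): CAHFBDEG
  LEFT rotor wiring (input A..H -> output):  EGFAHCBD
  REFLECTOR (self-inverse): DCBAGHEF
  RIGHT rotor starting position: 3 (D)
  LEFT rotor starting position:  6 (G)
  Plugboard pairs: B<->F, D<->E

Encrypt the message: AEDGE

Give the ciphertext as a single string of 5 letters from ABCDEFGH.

Answer: DACCH

Derivation:
Char 1 ('A'): step: R->4, L=6; A->plug->A->R->F->L->C->refl->B->L'->G->R'->E->plug->D
Char 2 ('E'): step: R->5, L=6; E->plug->D->R->F->L->C->refl->B->L'->G->R'->A->plug->A
Char 3 ('D'): step: R->6, L=6; D->plug->E->R->B->L->F->refl->H->L'->E->R'->C->plug->C
Char 4 ('G'): step: R->7, L=6; G->plug->G->R->E->L->H->refl->F->L'->B->R'->C->plug->C
Char 5 ('E'): step: R->0, L->7 (L advanced); E->plug->D->R->F->L->A->refl->D->L'->G->R'->H->plug->H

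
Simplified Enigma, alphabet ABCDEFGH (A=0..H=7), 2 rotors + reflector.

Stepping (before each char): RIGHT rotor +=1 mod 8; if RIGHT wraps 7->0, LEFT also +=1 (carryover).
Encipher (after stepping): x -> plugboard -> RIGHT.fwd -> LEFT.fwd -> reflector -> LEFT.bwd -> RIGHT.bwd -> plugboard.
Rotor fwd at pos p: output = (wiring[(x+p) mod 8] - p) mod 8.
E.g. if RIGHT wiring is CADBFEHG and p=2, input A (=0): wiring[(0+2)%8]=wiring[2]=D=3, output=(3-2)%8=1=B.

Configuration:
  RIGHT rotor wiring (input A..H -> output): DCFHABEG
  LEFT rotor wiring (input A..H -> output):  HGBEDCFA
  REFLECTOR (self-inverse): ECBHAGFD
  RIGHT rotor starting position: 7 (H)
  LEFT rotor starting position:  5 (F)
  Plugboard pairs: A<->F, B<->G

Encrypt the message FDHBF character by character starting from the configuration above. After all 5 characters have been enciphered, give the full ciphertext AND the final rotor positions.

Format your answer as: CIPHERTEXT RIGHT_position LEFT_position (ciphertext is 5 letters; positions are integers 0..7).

Answer: DAAEC 4 6

Derivation:
Char 1 ('F'): step: R->0, L->6 (L advanced); F->plug->A->R->D->L->A->refl->E->L'->H->R'->D->plug->D
Char 2 ('D'): step: R->1, L=6; D->plug->D->R->H->L->E->refl->A->L'->D->R'->F->plug->A
Char 3 ('H'): step: R->2, L=6; H->plug->H->R->A->L->H->refl->D->L'->E->R'->F->plug->A
Char 4 ('B'): step: R->3, L=6; B->plug->G->R->H->L->E->refl->A->L'->D->R'->E->plug->E
Char 5 ('F'): step: R->4, L=6; F->plug->A->R->E->L->D->refl->H->L'->A->R'->C->plug->C
Final: ciphertext=DAAEC, RIGHT=4, LEFT=6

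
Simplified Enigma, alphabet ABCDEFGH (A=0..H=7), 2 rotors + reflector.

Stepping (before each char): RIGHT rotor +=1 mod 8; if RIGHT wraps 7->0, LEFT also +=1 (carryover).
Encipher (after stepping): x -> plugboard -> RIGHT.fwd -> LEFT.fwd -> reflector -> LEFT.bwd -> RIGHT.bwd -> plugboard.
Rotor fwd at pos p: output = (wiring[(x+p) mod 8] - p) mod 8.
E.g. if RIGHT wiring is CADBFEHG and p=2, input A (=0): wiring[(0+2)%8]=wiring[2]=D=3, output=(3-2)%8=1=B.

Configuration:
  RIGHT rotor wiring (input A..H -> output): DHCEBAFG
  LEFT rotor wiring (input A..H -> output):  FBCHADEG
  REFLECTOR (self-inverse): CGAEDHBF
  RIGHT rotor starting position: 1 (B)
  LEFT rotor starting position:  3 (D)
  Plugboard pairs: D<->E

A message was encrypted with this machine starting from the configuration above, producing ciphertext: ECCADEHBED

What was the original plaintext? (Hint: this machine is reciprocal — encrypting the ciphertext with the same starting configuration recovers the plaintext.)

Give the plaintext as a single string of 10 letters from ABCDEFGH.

Answer: DEDEBHEGFE

Derivation:
Char 1 ('E'): step: R->2, L=3; E->plug->D->R->G->L->G->refl->B->L'->D->R'->E->plug->D
Char 2 ('C'): step: R->3, L=3; C->plug->C->R->F->L->C->refl->A->L'->C->R'->D->plug->E
Char 3 ('C'): step: R->4, L=3; C->plug->C->R->B->L->F->refl->H->L'->H->R'->E->plug->D
Char 4 ('A'): step: R->5, L=3; A->plug->A->R->D->L->B->refl->G->L'->G->R'->D->plug->E
Char 5 ('D'): step: R->6, L=3; D->plug->E->R->E->L->D->refl->E->L'->A->R'->B->plug->B
Char 6 ('E'): step: R->7, L=3; E->plug->D->R->D->L->B->refl->G->L'->G->R'->H->plug->H
Char 7 ('H'): step: R->0, L->4 (L advanced); H->plug->H->R->G->L->G->refl->B->L'->E->R'->D->plug->E
Char 8 ('B'): step: R->1, L=4; B->plug->B->R->B->L->H->refl->F->L'->F->R'->G->plug->G
Char 9 ('E'): step: R->2, L=4; E->plug->D->R->G->L->G->refl->B->L'->E->R'->F->plug->F
Char 10 ('D'): step: R->3, L=4; D->plug->E->R->D->L->C->refl->A->L'->C->R'->D->plug->E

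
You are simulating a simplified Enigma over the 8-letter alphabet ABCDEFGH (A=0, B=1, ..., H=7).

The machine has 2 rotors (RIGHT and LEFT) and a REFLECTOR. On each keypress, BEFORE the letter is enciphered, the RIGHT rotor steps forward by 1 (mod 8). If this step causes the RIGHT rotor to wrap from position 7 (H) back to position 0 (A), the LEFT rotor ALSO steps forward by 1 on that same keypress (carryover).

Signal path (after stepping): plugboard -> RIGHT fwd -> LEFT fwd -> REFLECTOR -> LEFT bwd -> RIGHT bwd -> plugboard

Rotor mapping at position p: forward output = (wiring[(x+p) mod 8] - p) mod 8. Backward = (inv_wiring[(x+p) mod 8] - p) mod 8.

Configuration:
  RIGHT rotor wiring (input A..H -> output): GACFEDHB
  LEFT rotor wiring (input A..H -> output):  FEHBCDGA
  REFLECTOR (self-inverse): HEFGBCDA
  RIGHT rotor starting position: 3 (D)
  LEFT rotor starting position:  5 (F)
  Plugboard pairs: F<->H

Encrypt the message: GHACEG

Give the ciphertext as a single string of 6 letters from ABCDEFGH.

Char 1 ('G'): step: R->4, L=5; G->plug->G->R->G->L->E->refl->B->L'->B->R'->H->plug->F
Char 2 ('H'): step: R->5, L=5; H->plug->F->R->F->L->C->refl->F->L'->H->R'->H->plug->F
Char 3 ('A'): step: R->6, L=5; A->plug->A->R->B->L->B->refl->E->L'->G->R'->G->plug->G
Char 4 ('C'): step: R->7, L=5; C->plug->C->R->B->L->B->refl->E->L'->G->R'->E->plug->E
Char 5 ('E'): step: R->0, L->6 (L advanced); E->plug->E->R->E->L->B->refl->E->L'->G->R'->A->plug->A
Char 6 ('G'): step: R->1, L=6; G->plug->G->R->A->L->A->refl->H->L'->C->R'->E->plug->E

Answer: FFGEAE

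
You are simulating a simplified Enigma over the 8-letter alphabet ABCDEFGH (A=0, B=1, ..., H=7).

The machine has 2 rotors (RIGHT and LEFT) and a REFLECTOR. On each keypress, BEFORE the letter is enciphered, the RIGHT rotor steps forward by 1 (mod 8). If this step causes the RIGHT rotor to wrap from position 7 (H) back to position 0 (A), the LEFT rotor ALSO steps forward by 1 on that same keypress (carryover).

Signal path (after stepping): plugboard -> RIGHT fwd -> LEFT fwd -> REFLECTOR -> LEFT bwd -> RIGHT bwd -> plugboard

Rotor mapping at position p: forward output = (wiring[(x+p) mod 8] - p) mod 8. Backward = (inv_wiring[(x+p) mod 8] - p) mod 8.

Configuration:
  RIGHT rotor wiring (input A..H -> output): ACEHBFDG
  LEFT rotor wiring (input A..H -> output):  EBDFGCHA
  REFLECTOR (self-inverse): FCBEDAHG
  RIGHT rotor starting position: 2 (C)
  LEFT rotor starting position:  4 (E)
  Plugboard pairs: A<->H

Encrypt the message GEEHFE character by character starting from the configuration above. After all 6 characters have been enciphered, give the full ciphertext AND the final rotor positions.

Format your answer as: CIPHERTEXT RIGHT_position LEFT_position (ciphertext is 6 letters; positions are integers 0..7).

Char 1 ('G'): step: R->3, L=4; G->plug->G->R->H->L->B->refl->C->L'->A->R'->D->plug->D
Char 2 ('E'): step: R->4, L=4; E->plug->E->R->E->L->A->refl->F->L'->F->R'->A->plug->H
Char 3 ('E'): step: R->5, L=4; E->plug->E->R->F->L->F->refl->A->L'->E->R'->H->plug->A
Char 4 ('H'): step: R->6, L=4; H->plug->A->R->F->L->F->refl->A->L'->E->R'->D->plug->D
Char 5 ('F'): step: R->7, L=4; F->plug->F->R->C->L->D->refl->E->L'->D->R'->C->plug->C
Char 6 ('E'): step: R->0, L->5 (L advanced); E->plug->E->R->B->L->C->refl->B->L'->H->R'->D->plug->D
Final: ciphertext=DHADCD, RIGHT=0, LEFT=5

Answer: DHADCD 0 5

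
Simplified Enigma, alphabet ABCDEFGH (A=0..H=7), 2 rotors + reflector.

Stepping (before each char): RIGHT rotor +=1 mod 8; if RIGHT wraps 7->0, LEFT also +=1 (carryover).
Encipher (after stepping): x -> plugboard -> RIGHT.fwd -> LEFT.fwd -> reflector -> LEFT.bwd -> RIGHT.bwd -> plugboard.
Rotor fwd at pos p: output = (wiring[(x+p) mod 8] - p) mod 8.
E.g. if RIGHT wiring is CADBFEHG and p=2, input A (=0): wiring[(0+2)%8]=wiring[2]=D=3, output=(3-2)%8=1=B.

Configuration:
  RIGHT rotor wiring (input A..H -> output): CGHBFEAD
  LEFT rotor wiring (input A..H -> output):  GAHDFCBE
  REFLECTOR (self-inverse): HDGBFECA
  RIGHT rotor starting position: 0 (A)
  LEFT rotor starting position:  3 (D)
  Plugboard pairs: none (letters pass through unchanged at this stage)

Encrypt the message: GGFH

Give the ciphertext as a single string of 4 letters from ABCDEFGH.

Answer: CDAC

Derivation:
Char 1 ('G'): step: R->1, L=3; G->plug->G->R->C->L->H->refl->A->L'->A->R'->C->plug->C
Char 2 ('G'): step: R->2, L=3; G->plug->G->R->A->L->A->refl->H->L'->C->R'->D->plug->D
Char 3 ('F'): step: R->3, L=3; F->plug->F->R->H->L->E->refl->F->L'->G->R'->A->plug->A
Char 4 ('H'): step: R->4, L=3; H->plug->H->R->F->L->D->refl->B->L'->E->R'->C->plug->C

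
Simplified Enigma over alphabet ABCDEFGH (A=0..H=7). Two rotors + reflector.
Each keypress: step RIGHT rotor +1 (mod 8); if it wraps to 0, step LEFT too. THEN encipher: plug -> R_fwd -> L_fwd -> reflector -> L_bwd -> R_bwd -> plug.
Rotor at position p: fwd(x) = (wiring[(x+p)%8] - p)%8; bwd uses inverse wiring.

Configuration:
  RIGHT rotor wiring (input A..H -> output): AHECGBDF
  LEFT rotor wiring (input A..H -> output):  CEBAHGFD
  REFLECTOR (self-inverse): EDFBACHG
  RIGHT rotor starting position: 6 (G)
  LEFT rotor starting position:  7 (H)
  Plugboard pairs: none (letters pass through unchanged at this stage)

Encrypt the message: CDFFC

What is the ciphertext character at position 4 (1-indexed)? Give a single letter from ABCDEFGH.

Char 1 ('C'): step: R->7, L=7; C->plug->C->R->A->L->E->refl->A->L'->F->R'->D->plug->D
Char 2 ('D'): step: R->0, L->0 (L advanced); D->plug->D->R->C->L->B->refl->D->L'->H->R'->B->plug->B
Char 3 ('F'): step: R->1, L=0; F->plug->F->R->C->L->B->refl->D->L'->H->R'->H->plug->H
Char 4 ('F'): step: R->2, L=0; F->plug->F->R->D->L->A->refl->E->L'->B->R'->E->plug->E

E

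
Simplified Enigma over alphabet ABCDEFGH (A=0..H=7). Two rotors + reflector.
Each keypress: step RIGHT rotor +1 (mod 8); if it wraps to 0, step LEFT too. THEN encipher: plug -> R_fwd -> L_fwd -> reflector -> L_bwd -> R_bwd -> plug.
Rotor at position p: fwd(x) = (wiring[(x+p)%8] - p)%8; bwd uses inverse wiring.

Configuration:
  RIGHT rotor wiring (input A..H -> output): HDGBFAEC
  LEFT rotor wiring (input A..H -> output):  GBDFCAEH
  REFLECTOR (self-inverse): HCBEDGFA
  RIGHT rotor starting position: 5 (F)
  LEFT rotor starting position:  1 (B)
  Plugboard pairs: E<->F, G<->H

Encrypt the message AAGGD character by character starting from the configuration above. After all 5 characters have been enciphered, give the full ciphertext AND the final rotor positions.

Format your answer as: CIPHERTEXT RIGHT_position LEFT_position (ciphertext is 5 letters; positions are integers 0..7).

Answer: HHAHG 2 2

Derivation:
Char 1 ('A'): step: R->6, L=1; A->plug->A->R->G->L->G->refl->F->L'->H->R'->G->plug->H
Char 2 ('A'): step: R->7, L=1; A->plug->A->R->D->L->B->refl->C->L'->B->R'->G->plug->H
Char 3 ('G'): step: R->0, L->2 (L advanced); G->plug->H->R->C->L->A->refl->H->L'->H->R'->A->plug->A
Char 4 ('G'): step: R->1, L=2; G->plug->H->R->G->L->E->refl->D->L'->B->R'->G->plug->H
Char 5 ('D'): step: R->2, L=2; D->plug->D->R->G->L->E->refl->D->L'->B->R'->H->plug->G
Final: ciphertext=HHAHG, RIGHT=2, LEFT=2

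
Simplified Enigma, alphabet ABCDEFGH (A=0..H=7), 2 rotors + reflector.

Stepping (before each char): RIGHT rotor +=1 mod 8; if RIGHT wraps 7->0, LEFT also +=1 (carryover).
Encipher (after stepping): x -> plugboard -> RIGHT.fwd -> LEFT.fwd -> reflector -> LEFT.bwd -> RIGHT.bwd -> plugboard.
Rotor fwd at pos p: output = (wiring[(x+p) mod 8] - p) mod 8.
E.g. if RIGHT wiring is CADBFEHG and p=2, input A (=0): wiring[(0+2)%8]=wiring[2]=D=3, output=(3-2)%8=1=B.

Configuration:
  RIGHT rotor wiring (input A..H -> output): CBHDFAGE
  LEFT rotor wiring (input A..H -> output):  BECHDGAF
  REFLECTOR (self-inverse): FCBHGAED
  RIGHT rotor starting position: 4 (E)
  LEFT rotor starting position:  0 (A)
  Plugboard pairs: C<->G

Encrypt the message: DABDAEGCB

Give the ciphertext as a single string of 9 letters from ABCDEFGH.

Answer: BHEBFHAAA

Derivation:
Char 1 ('D'): step: R->5, L=0; D->plug->D->R->F->L->G->refl->E->L'->B->R'->B->plug->B
Char 2 ('A'): step: R->6, L=0; A->plug->A->R->A->L->B->refl->C->L'->C->R'->H->plug->H
Char 3 ('B'): step: R->7, L=0; B->plug->B->R->D->L->H->refl->D->L'->E->R'->E->plug->E
Char 4 ('D'): step: R->0, L->1 (L advanced); D->plug->D->R->D->L->C->refl->B->L'->B->R'->B->plug->B
Char 5 ('A'): step: R->1, L=1; A->plug->A->R->A->L->D->refl->H->L'->F->R'->F->plug->F
Char 6 ('E'): step: R->2, L=1; E->plug->E->R->E->L->F->refl->A->L'->H->R'->H->plug->H
Char 7 ('G'): step: R->3, L=1; G->plug->C->R->F->L->H->refl->D->L'->A->R'->A->plug->A
Char 8 ('C'): step: R->4, L=1; C->plug->G->R->D->L->C->refl->B->L'->B->R'->A->plug->A
Char 9 ('B'): step: R->5, L=1; B->plug->B->R->B->L->B->refl->C->L'->D->R'->A->plug->A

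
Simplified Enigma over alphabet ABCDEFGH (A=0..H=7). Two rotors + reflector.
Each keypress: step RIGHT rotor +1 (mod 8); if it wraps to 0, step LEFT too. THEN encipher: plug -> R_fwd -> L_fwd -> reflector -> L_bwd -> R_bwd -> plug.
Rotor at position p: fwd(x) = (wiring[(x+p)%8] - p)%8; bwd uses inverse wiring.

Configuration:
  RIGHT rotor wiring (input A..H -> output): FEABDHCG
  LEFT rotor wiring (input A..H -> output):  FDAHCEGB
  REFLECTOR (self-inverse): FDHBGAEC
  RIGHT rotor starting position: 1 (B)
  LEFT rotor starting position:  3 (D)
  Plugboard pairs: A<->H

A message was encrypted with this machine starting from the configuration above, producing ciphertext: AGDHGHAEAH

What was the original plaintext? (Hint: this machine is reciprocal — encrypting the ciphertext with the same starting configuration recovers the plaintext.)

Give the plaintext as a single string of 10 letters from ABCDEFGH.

Char 1 ('A'): step: R->2, L=3; A->plug->H->R->C->L->B->refl->D->L'->D->R'->G->plug->G
Char 2 ('G'): step: R->3, L=3; G->plug->G->R->B->L->H->refl->C->L'->F->R'->H->plug->A
Char 3 ('D'): step: R->4, L=3; D->plug->D->R->C->L->B->refl->D->L'->D->R'->B->plug->B
Char 4 ('H'): step: R->5, L=3; H->plug->A->R->C->L->B->refl->D->L'->D->R'->F->plug->F
Char 5 ('G'): step: R->6, L=3; G->plug->G->R->F->L->C->refl->H->L'->B->R'->H->plug->A
Char 6 ('H'): step: R->7, L=3; H->plug->A->R->H->L->F->refl->A->L'->G->R'->B->plug->B
Char 7 ('A'): step: R->0, L->4 (L advanced); A->plug->H->R->G->L->E->refl->G->L'->A->R'->C->plug->C
Char 8 ('E'): step: R->1, L=4; E->plug->E->R->G->L->E->refl->G->L'->A->R'->C->plug->C
Char 9 ('A'): step: R->2, L=4; A->plug->H->R->C->L->C->refl->H->L'->F->R'->D->plug->D
Char 10 ('H'): step: R->3, L=4; H->plug->A->R->G->L->E->refl->G->L'->A->R'->B->plug->B

Answer: GABFABCCDB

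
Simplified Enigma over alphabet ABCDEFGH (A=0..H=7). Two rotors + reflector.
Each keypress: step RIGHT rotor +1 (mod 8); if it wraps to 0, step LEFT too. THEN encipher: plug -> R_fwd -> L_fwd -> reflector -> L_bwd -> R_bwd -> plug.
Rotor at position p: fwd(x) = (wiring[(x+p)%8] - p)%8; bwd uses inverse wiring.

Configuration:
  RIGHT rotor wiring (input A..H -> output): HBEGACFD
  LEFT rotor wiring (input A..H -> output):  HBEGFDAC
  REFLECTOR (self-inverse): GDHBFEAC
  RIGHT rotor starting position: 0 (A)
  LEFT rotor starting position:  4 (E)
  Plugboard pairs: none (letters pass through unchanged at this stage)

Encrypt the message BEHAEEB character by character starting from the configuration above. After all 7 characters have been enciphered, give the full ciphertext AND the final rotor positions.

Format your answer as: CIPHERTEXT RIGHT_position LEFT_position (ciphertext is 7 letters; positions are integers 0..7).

Answer: HCCGBDA 7 4

Derivation:
Char 1 ('B'): step: R->1, L=4; B->plug->B->R->D->L->G->refl->A->L'->G->R'->H->plug->H
Char 2 ('E'): step: R->2, L=4; E->plug->E->R->D->L->G->refl->A->L'->G->R'->C->plug->C
Char 3 ('H'): step: R->3, L=4; H->plug->H->R->B->L->H->refl->C->L'->H->R'->C->plug->C
Char 4 ('A'): step: R->4, L=4; A->plug->A->R->E->L->D->refl->B->L'->A->R'->G->plug->G
Char 5 ('E'): step: R->5, L=4; E->plug->E->R->E->L->D->refl->B->L'->A->R'->B->plug->B
Char 6 ('E'): step: R->6, L=4; E->plug->E->R->G->L->A->refl->G->L'->D->R'->D->plug->D
Char 7 ('B'): step: R->7, L=4; B->plug->B->R->A->L->B->refl->D->L'->E->R'->A->plug->A
Final: ciphertext=HCCGBDA, RIGHT=7, LEFT=4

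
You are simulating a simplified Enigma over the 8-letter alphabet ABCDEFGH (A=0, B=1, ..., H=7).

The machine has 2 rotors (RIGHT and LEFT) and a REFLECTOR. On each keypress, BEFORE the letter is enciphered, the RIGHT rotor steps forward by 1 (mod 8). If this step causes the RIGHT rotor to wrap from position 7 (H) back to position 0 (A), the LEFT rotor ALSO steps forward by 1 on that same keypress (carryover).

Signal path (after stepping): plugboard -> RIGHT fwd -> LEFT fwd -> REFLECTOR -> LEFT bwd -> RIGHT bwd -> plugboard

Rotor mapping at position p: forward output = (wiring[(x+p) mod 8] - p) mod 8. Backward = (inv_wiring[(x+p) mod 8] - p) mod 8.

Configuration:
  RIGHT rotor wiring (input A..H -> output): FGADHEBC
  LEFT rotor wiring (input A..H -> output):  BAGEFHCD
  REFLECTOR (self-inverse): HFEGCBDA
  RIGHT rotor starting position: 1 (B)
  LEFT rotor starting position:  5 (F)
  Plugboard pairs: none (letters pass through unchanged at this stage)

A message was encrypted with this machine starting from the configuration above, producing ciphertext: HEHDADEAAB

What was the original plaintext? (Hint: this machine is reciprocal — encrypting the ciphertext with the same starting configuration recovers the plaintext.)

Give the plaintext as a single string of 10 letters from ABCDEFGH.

Answer: DDDFDGGCHD

Derivation:
Char 1 ('H'): step: R->2, L=5; H->plug->H->R->E->L->D->refl->G->L'->C->R'->D->plug->D
Char 2 ('E'): step: R->3, L=5; E->plug->E->R->H->L->A->refl->H->L'->G->R'->D->plug->D
Char 3 ('H'): step: R->4, L=5; H->plug->H->R->H->L->A->refl->H->L'->G->R'->D->plug->D
Char 4 ('D'): step: R->5, L=5; D->plug->D->R->A->L->C->refl->E->L'->D->R'->F->plug->F
Char 5 ('A'): step: R->6, L=5; A->plug->A->R->D->L->E->refl->C->L'->A->R'->D->plug->D
Char 6 ('D'): step: R->7, L=5; D->plug->D->R->B->L->F->refl->B->L'->F->R'->G->plug->G
Char 7 ('E'): step: R->0, L->6 (L advanced); E->plug->E->R->H->L->B->refl->F->L'->B->R'->G->plug->G
Char 8 ('A'): step: R->1, L=6; A->plug->A->R->F->L->G->refl->D->L'->C->R'->C->plug->C
Char 9 ('A'): step: R->2, L=6; A->plug->A->R->G->L->H->refl->A->L'->E->R'->H->plug->H
Char 10 ('B'): step: R->3, L=6; B->plug->B->R->E->L->A->refl->H->L'->G->R'->D->plug->D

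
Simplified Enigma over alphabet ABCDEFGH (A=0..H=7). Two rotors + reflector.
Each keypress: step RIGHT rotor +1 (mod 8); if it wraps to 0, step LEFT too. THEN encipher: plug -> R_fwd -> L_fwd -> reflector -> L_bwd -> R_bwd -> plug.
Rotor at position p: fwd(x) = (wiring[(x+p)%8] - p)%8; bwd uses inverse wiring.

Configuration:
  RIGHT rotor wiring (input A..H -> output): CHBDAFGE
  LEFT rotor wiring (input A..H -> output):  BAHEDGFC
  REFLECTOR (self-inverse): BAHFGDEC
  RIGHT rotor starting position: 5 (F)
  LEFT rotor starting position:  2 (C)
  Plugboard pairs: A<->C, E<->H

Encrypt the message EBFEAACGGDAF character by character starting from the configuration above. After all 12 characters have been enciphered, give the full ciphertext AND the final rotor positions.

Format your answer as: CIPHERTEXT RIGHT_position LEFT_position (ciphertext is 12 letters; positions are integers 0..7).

Answer: HEBBFEFHBGHG 1 4

Derivation:
Char 1 ('E'): step: R->6, L=2; E->plug->H->R->H->L->G->refl->E->L'->D->R'->E->plug->H
Char 2 ('B'): step: R->7, L=2; B->plug->B->R->D->L->E->refl->G->L'->H->R'->H->plug->E
Char 3 ('F'): step: R->0, L->3 (L advanced); F->plug->F->R->F->L->G->refl->E->L'->H->R'->B->plug->B
Char 4 ('E'): step: R->1, L=3; E->plug->H->R->B->L->A->refl->B->L'->A->R'->B->plug->B
Char 5 ('A'): step: R->2, L=3; A->plug->C->R->G->L->F->refl->D->L'->C->R'->F->plug->F
Char 6 ('A'): step: R->3, L=3; A->plug->C->R->C->L->D->refl->F->L'->G->R'->H->plug->E
Char 7 ('C'): step: R->4, L=3; C->plug->A->R->E->L->H->refl->C->L'->D->R'->F->plug->F
Char 8 ('G'): step: R->5, L=3; G->plug->G->R->G->L->F->refl->D->L'->C->R'->E->plug->H
Char 9 ('G'): step: R->6, L=3; G->plug->G->R->C->L->D->refl->F->L'->G->R'->B->plug->B
Char 10 ('D'): step: R->7, L=3; D->plug->D->R->C->L->D->refl->F->L'->G->R'->G->plug->G
Char 11 ('A'): step: R->0, L->4 (L advanced); A->plug->C->R->B->L->C->refl->H->L'->A->R'->E->plug->H
Char 12 ('F'): step: R->1, L=4; F->plug->F->R->F->L->E->refl->G->L'->D->R'->G->plug->G
Final: ciphertext=HEBBFEFHBGHG, RIGHT=1, LEFT=4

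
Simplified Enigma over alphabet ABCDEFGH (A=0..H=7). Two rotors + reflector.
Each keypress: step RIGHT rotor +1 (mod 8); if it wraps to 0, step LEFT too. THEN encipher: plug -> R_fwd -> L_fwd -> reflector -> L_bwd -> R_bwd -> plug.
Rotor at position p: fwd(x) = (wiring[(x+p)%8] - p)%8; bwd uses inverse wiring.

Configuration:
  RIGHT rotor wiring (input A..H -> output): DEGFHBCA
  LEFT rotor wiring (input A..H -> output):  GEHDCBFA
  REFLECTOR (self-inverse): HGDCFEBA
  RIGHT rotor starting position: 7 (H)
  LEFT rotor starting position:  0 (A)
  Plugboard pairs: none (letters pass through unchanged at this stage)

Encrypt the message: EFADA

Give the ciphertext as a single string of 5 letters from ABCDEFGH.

Char 1 ('E'): step: R->0, L->1 (L advanced); E->plug->E->R->H->L->F->refl->E->L'->F->R'->D->plug->D
Char 2 ('F'): step: R->1, L=1; F->plug->F->R->B->L->G->refl->B->L'->D->R'->A->plug->A
Char 3 ('A'): step: R->2, L=1; A->plug->A->R->E->L->A->refl->H->L'->G->R'->F->plug->F
Char 4 ('D'): step: R->3, L=1; D->plug->D->R->H->L->F->refl->E->L'->F->R'->E->plug->E
Char 5 ('A'): step: R->4, L=1; A->plug->A->R->D->L->B->refl->G->L'->B->R'->H->plug->H

Answer: DAFEH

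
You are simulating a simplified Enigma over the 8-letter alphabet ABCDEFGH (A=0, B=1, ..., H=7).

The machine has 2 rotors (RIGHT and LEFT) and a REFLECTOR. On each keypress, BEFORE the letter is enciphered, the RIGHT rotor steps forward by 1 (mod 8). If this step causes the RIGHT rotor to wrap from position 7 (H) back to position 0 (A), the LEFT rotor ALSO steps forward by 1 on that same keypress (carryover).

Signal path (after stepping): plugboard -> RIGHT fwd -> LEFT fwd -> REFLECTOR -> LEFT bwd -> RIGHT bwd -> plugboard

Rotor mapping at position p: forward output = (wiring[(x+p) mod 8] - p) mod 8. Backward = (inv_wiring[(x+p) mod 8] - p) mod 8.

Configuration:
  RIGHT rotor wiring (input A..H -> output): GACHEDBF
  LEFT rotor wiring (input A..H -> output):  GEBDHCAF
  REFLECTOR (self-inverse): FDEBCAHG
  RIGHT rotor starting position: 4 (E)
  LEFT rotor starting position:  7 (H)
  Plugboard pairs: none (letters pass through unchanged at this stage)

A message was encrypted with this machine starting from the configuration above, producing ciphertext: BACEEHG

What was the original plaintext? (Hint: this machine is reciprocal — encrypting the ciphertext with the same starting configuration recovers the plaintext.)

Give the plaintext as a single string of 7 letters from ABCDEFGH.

Answer: EEEBDEB

Derivation:
Char 1 ('B'): step: R->5, L=7; B->plug->B->R->E->L->E->refl->C->L'->D->R'->E->plug->E
Char 2 ('A'): step: R->6, L=7; A->plug->A->R->D->L->C->refl->E->L'->E->R'->E->plug->E
Char 3 ('C'): step: R->7, L=7; C->plug->C->R->B->L->H->refl->G->L'->A->R'->E->plug->E
Char 4 ('E'): step: R->0, L->0 (L advanced); E->plug->E->R->E->L->H->refl->G->L'->A->R'->B->plug->B
Char 5 ('E'): step: R->1, L=0; E->plug->E->R->C->L->B->refl->D->L'->D->R'->D->plug->D
Char 6 ('H'): step: R->2, L=0; H->plug->H->R->G->L->A->refl->F->L'->H->R'->E->plug->E
Char 7 ('G'): step: R->3, L=0; G->plug->G->R->F->L->C->refl->E->L'->B->R'->B->plug->B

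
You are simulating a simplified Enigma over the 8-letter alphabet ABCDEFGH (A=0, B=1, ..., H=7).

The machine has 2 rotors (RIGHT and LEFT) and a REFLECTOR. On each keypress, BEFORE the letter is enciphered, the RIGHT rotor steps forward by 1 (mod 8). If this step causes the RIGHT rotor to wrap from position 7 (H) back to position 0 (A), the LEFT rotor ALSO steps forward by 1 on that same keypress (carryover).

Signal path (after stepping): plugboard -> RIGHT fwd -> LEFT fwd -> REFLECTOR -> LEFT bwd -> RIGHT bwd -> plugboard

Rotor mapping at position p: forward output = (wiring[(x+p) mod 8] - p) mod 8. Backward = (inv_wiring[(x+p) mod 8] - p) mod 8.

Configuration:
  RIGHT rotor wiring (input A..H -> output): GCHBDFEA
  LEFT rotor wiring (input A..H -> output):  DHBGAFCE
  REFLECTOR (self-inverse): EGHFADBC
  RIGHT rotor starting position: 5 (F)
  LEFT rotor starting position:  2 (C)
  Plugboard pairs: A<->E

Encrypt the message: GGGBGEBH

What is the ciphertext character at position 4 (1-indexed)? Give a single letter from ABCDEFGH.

Char 1 ('G'): step: R->6, L=2; G->plug->G->R->F->L->C->refl->H->L'->A->R'->C->plug->C
Char 2 ('G'): step: R->7, L=2; G->plug->G->R->G->L->B->refl->G->L'->C->R'->E->plug->A
Char 3 ('G'): step: R->0, L->3 (L advanced); G->plug->G->R->E->L->B->refl->G->L'->H->R'->C->plug->C
Char 4 ('B'): step: R->1, L=3; B->plug->B->R->G->L->E->refl->A->L'->F->R'->H->plug->H

H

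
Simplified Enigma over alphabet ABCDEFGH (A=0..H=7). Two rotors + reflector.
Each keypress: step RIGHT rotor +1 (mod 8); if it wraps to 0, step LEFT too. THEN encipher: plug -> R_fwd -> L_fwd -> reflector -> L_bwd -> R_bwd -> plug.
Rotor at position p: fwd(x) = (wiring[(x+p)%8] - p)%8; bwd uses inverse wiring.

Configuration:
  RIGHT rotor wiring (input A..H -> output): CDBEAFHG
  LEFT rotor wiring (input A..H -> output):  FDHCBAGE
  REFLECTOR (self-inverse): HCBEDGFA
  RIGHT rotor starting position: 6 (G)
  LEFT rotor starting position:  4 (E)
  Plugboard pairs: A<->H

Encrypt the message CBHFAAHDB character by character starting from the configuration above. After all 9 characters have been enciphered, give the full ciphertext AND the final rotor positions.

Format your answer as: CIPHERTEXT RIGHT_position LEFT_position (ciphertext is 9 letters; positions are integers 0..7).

Char 1 ('C'): step: R->7, L=4; C->plug->C->R->E->L->B->refl->C->L'->C->R'->D->plug->D
Char 2 ('B'): step: R->0, L->5 (L advanced); B->plug->B->R->D->L->A->refl->H->L'->C->R'->A->plug->H
Char 3 ('H'): step: R->1, L=5; H->plug->A->R->C->L->H->refl->A->L'->D->R'->C->plug->C
Char 4 ('F'): step: R->2, L=5; F->plug->F->R->E->L->G->refl->F->L'->G->R'->C->plug->C
Char 5 ('A'): step: R->3, L=5; A->plug->H->R->G->L->F->refl->G->L'->E->R'->D->plug->D
Char 6 ('A'): step: R->4, L=5; A->plug->H->R->A->L->D->refl->E->L'->H->R'->F->plug->F
Char 7 ('H'): step: R->5, L=5; H->plug->A->R->A->L->D->refl->E->L'->H->R'->G->plug->G
Char 8 ('D'): step: R->6, L=5; D->plug->D->R->F->L->C->refl->B->L'->B->R'->A->plug->H
Char 9 ('B'): step: R->7, L=5; B->plug->B->R->D->L->A->refl->H->L'->C->R'->D->plug->D
Final: ciphertext=DHCCDFGHD, RIGHT=7, LEFT=5

Answer: DHCCDFGHD 7 5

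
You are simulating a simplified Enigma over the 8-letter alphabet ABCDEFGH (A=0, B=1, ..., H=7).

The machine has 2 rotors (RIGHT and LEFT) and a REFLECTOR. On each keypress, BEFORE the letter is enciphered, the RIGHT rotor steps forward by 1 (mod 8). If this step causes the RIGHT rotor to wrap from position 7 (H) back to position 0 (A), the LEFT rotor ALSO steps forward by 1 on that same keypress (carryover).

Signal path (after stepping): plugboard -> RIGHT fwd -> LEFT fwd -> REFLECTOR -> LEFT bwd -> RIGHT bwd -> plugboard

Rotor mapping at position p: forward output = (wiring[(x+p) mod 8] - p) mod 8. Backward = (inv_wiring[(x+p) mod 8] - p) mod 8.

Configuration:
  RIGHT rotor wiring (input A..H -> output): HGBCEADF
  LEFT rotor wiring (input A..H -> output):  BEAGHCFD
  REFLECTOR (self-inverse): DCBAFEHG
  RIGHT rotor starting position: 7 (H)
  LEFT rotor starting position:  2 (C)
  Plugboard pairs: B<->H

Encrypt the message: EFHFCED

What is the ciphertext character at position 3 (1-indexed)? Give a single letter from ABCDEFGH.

Char 1 ('E'): step: R->0, L->3 (L advanced); E->plug->E->R->E->L->A->refl->D->L'->A->R'->F->plug->F
Char 2 ('F'): step: R->1, L=3; F->plug->F->R->C->L->H->refl->G->L'->F->R'->A->plug->A
Char 3 ('H'): step: R->2, L=3; H->plug->B->R->A->L->D->refl->A->L'->E->R'->H->plug->B

B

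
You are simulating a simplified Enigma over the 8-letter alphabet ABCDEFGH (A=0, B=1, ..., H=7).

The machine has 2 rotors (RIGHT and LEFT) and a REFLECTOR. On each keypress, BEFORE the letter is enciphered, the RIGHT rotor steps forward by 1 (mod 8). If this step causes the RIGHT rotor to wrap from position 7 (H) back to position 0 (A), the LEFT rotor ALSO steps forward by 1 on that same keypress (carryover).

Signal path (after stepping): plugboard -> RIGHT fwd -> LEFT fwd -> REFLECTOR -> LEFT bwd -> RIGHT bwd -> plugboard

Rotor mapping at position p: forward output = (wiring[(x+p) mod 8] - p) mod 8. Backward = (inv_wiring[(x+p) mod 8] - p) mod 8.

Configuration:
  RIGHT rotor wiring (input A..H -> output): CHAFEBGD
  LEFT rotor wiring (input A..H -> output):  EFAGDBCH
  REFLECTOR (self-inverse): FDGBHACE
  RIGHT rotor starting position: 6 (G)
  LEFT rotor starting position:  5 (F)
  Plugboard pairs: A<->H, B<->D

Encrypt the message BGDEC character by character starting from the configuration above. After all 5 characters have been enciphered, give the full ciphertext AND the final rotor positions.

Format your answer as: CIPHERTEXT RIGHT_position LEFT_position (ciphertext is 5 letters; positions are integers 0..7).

Answer: HBACA 3 6

Derivation:
Char 1 ('B'): step: R->7, L=5; B->plug->D->R->B->L->F->refl->A->L'->E->R'->A->plug->H
Char 2 ('G'): step: R->0, L->6 (L advanced); G->plug->G->R->G->L->F->refl->A->L'->F->R'->D->plug->B
Char 3 ('D'): step: R->1, L=6; D->plug->B->R->H->L->D->refl->B->L'->B->R'->H->plug->A
Char 4 ('E'): step: R->2, L=6; E->plug->E->R->E->L->C->refl->G->L'->C->R'->C->plug->C
Char 5 ('C'): step: R->3, L=6; C->plug->C->R->G->L->F->refl->A->L'->F->R'->H->plug->A
Final: ciphertext=HBACA, RIGHT=3, LEFT=6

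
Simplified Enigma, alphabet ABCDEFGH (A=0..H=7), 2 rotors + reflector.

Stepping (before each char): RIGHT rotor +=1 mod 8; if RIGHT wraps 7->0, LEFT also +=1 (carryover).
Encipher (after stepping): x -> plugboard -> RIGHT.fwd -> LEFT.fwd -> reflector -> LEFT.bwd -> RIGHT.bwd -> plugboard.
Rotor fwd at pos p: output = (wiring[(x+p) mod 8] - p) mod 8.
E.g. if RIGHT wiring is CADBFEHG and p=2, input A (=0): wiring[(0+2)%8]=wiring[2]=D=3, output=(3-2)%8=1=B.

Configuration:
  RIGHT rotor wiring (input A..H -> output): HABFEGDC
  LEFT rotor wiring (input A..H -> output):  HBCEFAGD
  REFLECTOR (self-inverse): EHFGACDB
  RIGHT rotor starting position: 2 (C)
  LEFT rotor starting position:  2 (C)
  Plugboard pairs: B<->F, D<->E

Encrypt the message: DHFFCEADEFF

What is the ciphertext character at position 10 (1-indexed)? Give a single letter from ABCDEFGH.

Char 1 ('D'): step: R->3, L=2; D->plug->E->R->H->L->H->refl->B->L'->F->R'->G->plug->G
Char 2 ('H'): step: R->4, L=2; H->plug->H->R->B->L->C->refl->F->L'->G->R'->D->plug->E
Char 3 ('F'): step: R->5, L=2; F->plug->B->R->G->L->F->refl->C->L'->B->R'->A->plug->A
Char 4 ('F'): step: R->6, L=2; F->plug->B->R->E->L->E->refl->A->L'->A->R'->H->plug->H
Char 5 ('C'): step: R->7, L=2; C->plug->C->R->B->L->C->refl->F->L'->G->R'->E->plug->D
Char 6 ('E'): step: R->0, L->3 (L advanced); E->plug->D->R->F->L->E->refl->A->L'->E->R'->E->plug->D
Char 7 ('A'): step: R->1, L=3; A->plug->A->R->H->L->H->refl->B->L'->A->R'->B->plug->F
Char 8 ('D'): step: R->2, L=3; D->plug->E->R->B->L->C->refl->F->L'->C->R'->C->plug->C
Char 9 ('E'): step: R->3, L=3; E->plug->D->R->A->L->B->refl->H->L'->H->R'->E->plug->D
Char 10 ('F'): step: R->4, L=3; F->plug->B->R->C->L->F->refl->C->L'->B->R'->H->plug->H

H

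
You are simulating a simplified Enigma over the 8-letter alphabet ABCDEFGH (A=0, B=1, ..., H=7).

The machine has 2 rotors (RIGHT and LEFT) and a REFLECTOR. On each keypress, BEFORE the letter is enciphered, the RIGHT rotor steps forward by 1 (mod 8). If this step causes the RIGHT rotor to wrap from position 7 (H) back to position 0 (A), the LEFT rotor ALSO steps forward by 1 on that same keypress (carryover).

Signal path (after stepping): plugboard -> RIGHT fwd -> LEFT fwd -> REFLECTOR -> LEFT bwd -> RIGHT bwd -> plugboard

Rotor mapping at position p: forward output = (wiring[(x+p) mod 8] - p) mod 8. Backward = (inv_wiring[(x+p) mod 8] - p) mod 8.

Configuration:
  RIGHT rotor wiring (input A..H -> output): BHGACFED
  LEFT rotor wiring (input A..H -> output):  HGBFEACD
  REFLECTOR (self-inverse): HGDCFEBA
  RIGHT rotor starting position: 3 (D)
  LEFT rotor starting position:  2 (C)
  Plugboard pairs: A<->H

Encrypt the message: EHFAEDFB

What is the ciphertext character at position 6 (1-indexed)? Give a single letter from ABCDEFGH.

Char 1 ('E'): step: R->4, L=2; E->plug->E->R->F->L->B->refl->G->L'->D->R'->F->plug->F
Char 2 ('H'): step: R->5, L=2; H->plug->A->R->A->L->H->refl->A->L'->E->R'->D->plug->D
Char 3 ('F'): step: R->6, L=2; F->plug->F->R->C->L->C->refl->D->L'->B->R'->D->plug->D
Char 4 ('A'): step: R->7, L=2; A->plug->H->R->F->L->B->refl->G->L'->D->R'->F->plug->F
Char 5 ('E'): step: R->0, L->3 (L advanced); E->plug->E->R->C->L->F->refl->E->L'->F->R'->F->plug->F
Char 6 ('D'): step: R->1, L=3; D->plug->D->R->B->L->B->refl->G->L'->H->R'->C->plug->C

C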